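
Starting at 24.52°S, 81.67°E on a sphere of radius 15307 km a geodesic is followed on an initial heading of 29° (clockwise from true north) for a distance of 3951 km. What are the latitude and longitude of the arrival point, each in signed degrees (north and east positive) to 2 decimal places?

Angular distance δ = d/R = 3951/15307 = 0.25812 rad; initial bearing θ = 0.5061 rad.
sin φ₂ = sin φ₁ cos δ + cos φ₁ sin δ cos θ = (-0.4150)(0.9669) + (0.9098)(0.2553)(0.8746) = -0.1981, so φ₂ = -11.43°.
Δλ = atan2(sin θ sin δ cos φ₁, cos δ − sin φ₁ sin φ₂) = atan2(0.1126, 0.8846) = 7.253°.
λ₂ = 81.670° + 7.253° = 88.92°.

-11.43°, 88.92°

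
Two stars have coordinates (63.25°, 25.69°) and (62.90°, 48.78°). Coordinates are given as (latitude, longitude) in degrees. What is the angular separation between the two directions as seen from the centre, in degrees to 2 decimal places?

10.41°

In radians: φ₁ = 1.1039, φ₂ = 1.0978, Δλ = 23.090° = 0.4030 rad.
cos c = sin φ₁ sin φ₂ + cos φ₁ cos φ₂ cos Δλ = (0.8930)(0.8902) + (0.4501)(0.4555)(0.9199) = 0.98356,
so c = arccos(0.98356) = 0.18160 rad.
So the angular separation is 10.41°.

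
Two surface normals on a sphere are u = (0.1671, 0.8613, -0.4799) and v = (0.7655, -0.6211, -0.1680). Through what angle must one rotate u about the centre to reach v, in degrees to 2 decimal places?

109.05°

u·v = -0.3264; |u| = 1.0000, |v| = 1.0000.
cos θ = (u·v)/(|u||v|) = -0.3264, so θ = 109.05°.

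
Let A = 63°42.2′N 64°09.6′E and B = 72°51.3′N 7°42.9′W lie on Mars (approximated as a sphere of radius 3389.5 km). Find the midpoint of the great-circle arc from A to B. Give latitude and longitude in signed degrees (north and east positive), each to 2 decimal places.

71.95°, 36.51°

The central angle between A and B is δ = 0.4572 rad.
With f = 0.5, the slerp weights are sin((1−f)δ)/sin δ = 0.5134 and sin(fδ)/sin δ = 0.5134.
Weighted sum of the unit vectors: (0.5134)·(0.1931,0.3987,0.8965) + (0.5134)·(0.2921,-0.0396,0.9556) = (0.2491, 0.1844, 0.9508).
Converting back: φ = atan2(z, √(x²+y²)) = 71.95°, λ = atan2(y, x) = 36.51°.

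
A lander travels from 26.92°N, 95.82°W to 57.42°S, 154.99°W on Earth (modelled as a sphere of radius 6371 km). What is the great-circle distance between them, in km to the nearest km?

With latitudes φ₁ = 26.920°, φ₂ = -57.420° and longitude difference Δλ = -59.170°:
cos c = sin φ₁ sin φ₂ + cos φ₁ cos φ₂ cos Δλ = (0.4527)(-0.8426) + (0.8916)(0.5385)(0.5125) = -0.13544,
so c = arccos(-0.13544) = 1.70665 rad.
Distance = R·c = 6371 × 1.7067 ≈ 10873 km.

10873 km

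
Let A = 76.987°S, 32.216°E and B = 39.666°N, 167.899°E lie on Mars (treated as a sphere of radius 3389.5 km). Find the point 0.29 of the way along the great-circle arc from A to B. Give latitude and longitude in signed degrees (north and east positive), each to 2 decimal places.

Central angle δ = 2.4127 rad. Interpolating on the sphere with fraction f = 0.29:
P = [sin((1−f)δ)·A + sin(fδ)·B] / sin δ = 1.4863·A + 0.9669·B in Cartesian coordinates,
giving P = (-0.4446, 0.3345, -0.8309), i.e. latitude -56.19°, longitude 143.05°.

-56.19°, 143.05°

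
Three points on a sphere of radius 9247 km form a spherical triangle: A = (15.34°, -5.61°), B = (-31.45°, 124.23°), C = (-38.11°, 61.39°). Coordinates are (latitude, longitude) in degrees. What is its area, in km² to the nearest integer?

Side lengths (central angles): a = 0.8913, b = 1.4372, c = 2.2984 rad; semiperimeter s = 2.3134.
By l'Huilier's theorem, tan(E/4) = √[tan(s/2) tan((s−a)/2) tan((s−b)/2) tan((s−c)/2)], giving spherical excess E = 0.3315 rad.
Area = E·R² = 0.3315 × (9247)² ≈ 28344929 km².

28344929 km²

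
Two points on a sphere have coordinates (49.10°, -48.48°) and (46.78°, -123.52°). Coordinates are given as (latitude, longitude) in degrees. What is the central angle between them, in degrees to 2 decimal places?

48.20°

Let φ₁ = 0.8570 rad, φ₂ = 0.8165 rad, and Δλ = -1.3097 rad.
Haversine: a = sin²(Δφ/2) + cos φ₁ cos φ₂ sin²(Δλ/2) = 0.0004 + (0.6547)(0.6848)(0.3709) = 0.16672.
Central angle c = 2·arcsin(√a) = 0.84122 rad.
So the angular separation is 48.20°.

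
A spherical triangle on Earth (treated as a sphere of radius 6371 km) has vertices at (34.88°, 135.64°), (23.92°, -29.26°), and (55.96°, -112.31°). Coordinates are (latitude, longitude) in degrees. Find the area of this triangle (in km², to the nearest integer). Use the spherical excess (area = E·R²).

38776109 km²

Side lengths (central angles): a = 1.1616, b = 1.2646, c = 2.0853 rad; semiperimeter s = 2.2557.
By l'Huilier's theorem, tan(E/4) = √[tan(s/2) tan((s−a)/2) tan((s−b)/2) tan((s−c)/2)], giving spherical excess E = 0.9553 rad.
Area = E·R² = 0.9553 × (6371)² ≈ 38776109 km².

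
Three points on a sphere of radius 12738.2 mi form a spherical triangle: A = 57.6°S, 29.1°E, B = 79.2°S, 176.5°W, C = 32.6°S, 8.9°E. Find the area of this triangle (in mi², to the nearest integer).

17778978 mi²

Side lengths (central angles): a = 1.1896, b = 0.4980, c = 0.7395 rad; semiperimeter s = 1.2135.
By l'Huilier's theorem, tan(E/4) = √[tan(s/2) tan((s−a)/2) tan((s−b)/2) tan((s−c)/2)], giving spherical excess E = 0.1096 rad.
Area = E·R² = 0.1096 × (12738.2)² ≈ 17778978 mi².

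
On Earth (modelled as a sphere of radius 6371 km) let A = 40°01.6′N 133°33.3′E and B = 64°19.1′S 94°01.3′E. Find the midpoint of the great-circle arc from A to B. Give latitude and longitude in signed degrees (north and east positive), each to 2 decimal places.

The central angle between A and B is δ = 1.9004 rad.
With f = 0.5, the slerp weights are sin((1−f)δ)/sin δ = 0.8598 and sin(fδ)/sin δ = 0.8598.
Weighted sum of the unit vectors: (0.8598)·(-0.5276,0.5549,0.6431) + (0.8598)·(-0.0304,0.4323,-0.9012) = (-0.4798, 0.8489, -0.2219).
Converting back: φ = atan2(z, √(x²+y²)) = -12.82°, λ = atan2(y, x) = 119.48°.

-12.82°, 119.48°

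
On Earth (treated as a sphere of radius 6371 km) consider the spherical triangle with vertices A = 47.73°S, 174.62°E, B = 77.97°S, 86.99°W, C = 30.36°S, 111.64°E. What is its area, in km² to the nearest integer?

16032984 km²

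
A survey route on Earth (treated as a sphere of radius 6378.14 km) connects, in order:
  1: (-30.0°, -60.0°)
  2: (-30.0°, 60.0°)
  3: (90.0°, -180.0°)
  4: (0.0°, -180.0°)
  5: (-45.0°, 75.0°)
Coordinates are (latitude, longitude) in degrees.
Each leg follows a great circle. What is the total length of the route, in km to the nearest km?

45388 km

Leg 1→2: central angle 1.6961 rad, distance 10818.1 km.
Leg 2→3: central angle 2.0944 rad, distance 13358.3 km.
Leg 3→4: central angle 1.5708 rad, distance 10018.8 km.
Leg 4→5: central angle 1.7548 rad, distance 11192.7 km.
Total: 10818.1 + 13358.3 + 10018.8 + 11192.7 ≈ 45388 km.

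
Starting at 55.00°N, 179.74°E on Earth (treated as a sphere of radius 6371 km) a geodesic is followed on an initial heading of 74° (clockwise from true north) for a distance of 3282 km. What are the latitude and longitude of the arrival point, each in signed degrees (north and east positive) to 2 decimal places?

Angular distance δ = d/R = 3282/6371 = 0.51515 rad; initial bearing θ = 1.2915 rad.
sin φ₂ = sin φ₁ cos δ + cos φ₁ sin δ cos θ = (0.8192)(0.8702) + (0.5736)(0.4927)(0.2756) = 0.7907, so φ₂ = 52.25°.
Δλ = atan2(sin θ sin δ cos φ₁, cos δ − sin φ₁ sin φ₂) = atan2(0.2716, 0.2225) = 50.680°.
λ₂ = 179.740° + 50.680° = 230.42° → -129.58° after wrapping to (−180°, 180°].

52.25°, -129.58°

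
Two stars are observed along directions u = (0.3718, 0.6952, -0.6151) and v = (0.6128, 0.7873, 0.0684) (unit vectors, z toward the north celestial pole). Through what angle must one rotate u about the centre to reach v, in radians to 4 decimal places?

u·v = 0.7331; |u| = 0.9999, |v| = 1.0000.
cos θ = (u·v)/(|u||v|) = 0.7331, so θ = 0.7479 rad.

0.7479 rad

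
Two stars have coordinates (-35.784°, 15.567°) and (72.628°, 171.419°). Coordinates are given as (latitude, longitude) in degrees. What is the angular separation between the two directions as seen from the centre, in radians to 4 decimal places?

2.4640 rad

Let φ₁ = -0.6245 rad, φ₂ = 1.2676 rad, and Δλ = 2.7201 rad.
cos c = sin φ₁ sin φ₂ + cos φ₁ cos φ₂ cos Δλ = (-0.5847)(0.9544) + (0.8112)(0.2986)(-0.9125) = -0.77908,
so c = arccos(-0.77908) = 2.46399 rad.
So the angular separation is 2.4640 rad.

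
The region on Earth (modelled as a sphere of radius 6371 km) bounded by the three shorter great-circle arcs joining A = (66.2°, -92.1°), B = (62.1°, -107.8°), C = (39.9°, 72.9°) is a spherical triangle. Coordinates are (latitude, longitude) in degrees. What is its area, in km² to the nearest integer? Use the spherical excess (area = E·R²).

3511245 km²

Side lengths (central angles): a = 1.3613, b = 1.2788, c = 0.1387 rad; semiperimeter s = 1.3894.
By l'Huilier's theorem, tan(E/4) = √[tan(s/2) tan((s−a)/2) tan((s−b)/2) tan((s−c)/2)], giving spherical excess E = 0.0865 rad.
Area = E·R² = 0.0865 × (6371)² ≈ 3511245 km².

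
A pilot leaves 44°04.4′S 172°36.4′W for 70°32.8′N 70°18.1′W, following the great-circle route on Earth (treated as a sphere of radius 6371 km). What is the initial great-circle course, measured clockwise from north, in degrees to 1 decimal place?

27.4°

Δλ = 102.305° = 1.7856 rad.
y = sin Δλ · cos φ₂ = (0.9770)(0.3330) = 0.3254
x = cos φ₁ sin φ₂ − sin φ₁ cos φ₂ cos Δλ = (0.7185)(0.9429) − (-0.6956)(0.3330)(-0.2131) = 0.6281
θ = atan2(y, x) = 27.39°, so the bearing is 27.4°.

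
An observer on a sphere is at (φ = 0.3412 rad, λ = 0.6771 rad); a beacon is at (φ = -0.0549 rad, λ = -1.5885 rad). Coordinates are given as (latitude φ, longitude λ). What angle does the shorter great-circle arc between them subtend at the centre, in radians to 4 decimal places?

Let φ₁ = 0.3412 rad, φ₂ = -0.0549 rad, and Δλ = -2.2656 rad.
cos c = sin φ₁ sin φ₂ + cos φ₁ cos φ₂ cos Δλ = (0.3346)(-0.0549) + (0.9424)(0.9985)(-0.6402) = -0.62078,
so c = arccos(-0.62078) = 2.24053 rad.
So the angular separation is 2.2405 rad.

2.2405 rad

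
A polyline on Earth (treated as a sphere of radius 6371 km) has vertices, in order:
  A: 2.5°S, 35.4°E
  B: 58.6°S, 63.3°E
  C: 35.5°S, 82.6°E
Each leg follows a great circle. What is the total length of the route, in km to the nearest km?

9624 km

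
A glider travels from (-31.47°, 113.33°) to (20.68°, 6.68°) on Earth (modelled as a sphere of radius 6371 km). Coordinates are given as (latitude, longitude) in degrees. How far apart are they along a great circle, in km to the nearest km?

12720 km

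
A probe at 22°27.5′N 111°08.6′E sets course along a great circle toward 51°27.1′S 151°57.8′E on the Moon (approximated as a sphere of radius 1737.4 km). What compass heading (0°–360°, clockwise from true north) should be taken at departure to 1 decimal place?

With φ₁ = 0.3920, φ₂ = -0.8980, Δλ = 0.7124 rad, the forward-azimuth formula gives
θ = atan2( sin Δλ cos φ₂ , cos φ₁ sin φ₂ − sin φ₁ cos φ₂ cos Δλ ) = atan2(0.4074, -0.9029) = 155.72°.
So the initial bearing is 155.7°.

155.7°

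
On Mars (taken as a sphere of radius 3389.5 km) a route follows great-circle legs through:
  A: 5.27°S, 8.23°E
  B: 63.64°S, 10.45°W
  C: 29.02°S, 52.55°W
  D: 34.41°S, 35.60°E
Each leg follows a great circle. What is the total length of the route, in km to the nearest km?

Leg A→B: central angle 1.0459 rad, distance 3545.0 km.
Leg B→C: central angle 0.7630 rad, distance 2586.2 km.
Leg C→D: central angle 1.2688 rad, distance 4300.6 km.
Total: 3545.0 + 2586.2 + 4300.6 ≈ 10432 km.

10432 km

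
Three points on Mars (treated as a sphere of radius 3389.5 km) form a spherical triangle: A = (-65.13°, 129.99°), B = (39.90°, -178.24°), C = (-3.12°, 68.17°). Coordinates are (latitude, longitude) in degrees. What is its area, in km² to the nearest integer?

Side lengths (central angles): a = 1.9193, b = 1.3205, c = 1.9631 rad; semiperimeter s = 2.6014.
By l'Huilier's theorem, tan(E/4) = √[tan(s/2) tan((s−a)/2) tan((s−b)/2) tan((s−c)/2)], giving spherical excess E = 2.0478 rad.
Area = E·R² = 2.0478 × (3389.5)² ≈ 23527139 km².

23527139 km²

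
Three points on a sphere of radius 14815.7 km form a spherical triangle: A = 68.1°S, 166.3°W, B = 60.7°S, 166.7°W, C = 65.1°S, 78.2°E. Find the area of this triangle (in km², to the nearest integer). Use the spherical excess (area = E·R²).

6411650 km²

Side lengths (central angles): a = 0.7903, b = 0.6857, c = 0.1292 rad; semiperimeter s = 0.8026.
By l'Huilier's theorem, tan(E/4) = √[tan(s/2) tan((s−a)/2) tan((s−b)/2) tan((s−c)/2)], giving spherical excess E = 0.0292 rad.
Area = E·R² = 0.0292 × (14815.7)² ≈ 6411650 km².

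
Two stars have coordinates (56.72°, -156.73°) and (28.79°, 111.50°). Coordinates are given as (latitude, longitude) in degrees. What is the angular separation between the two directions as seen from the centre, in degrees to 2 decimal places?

67.18°

In radians: φ₁ = 0.9900, φ₂ = 0.5025, Δλ = -91.770° = -1.6017 rad.
Haversine: a = sin²(Δφ/2) + cos φ₁ cos φ₂ sin²(Δλ/2) = 0.0582 + (0.5487)(0.8764)(0.5154) = 0.30612.
Central angle c = 2·arcsin(√a) = 1.17259 rad.
So the angular separation is 67.18°.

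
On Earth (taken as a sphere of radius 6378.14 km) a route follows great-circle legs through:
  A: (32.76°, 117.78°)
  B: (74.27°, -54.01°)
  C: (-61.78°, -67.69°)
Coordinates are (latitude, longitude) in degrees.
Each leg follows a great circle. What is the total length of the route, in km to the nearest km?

Leg A→B: central angle 1.2711 rad, distance 8107.4 km.
Leg B→C: central angle 2.3798 rad, distance 15178.5 km.
Total: 8107.4 + 15178.5 ≈ 23286 km.

23286 km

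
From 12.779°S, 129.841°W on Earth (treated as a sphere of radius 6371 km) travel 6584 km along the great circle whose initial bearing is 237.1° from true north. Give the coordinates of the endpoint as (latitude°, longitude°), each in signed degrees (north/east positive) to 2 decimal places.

Angular distance δ = d/R = 6584/6371 = 1.03343 rad; initial bearing θ = 4.1382 rad.
sin φ₂ = sin φ₁ cos δ + cos φ₁ sin δ cos θ = (-0.2212)(0.5119) + (0.9752)(0.8591)(-0.5432) = -0.5683, so φ₂ = -34.63°.
Δλ = atan2(sin θ sin δ cos φ₁, cos δ − sin φ₁ sin φ₂) = atan2(-0.7034, 0.3862) = -61.233°.
λ₂ = -129.841° − 61.233° = -191.07° → 168.93° after wrapping to (−180°, 180°].

-34.63°, 168.93°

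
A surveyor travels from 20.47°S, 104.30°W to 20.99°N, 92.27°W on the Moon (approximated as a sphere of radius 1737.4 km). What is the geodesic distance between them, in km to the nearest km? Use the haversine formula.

Let φ₁ = -0.3573 rad, φ₂ = 0.3663 rad, and Δλ = 0.2100 rad.
Haversine: a = sin²(Δφ/2) + cos φ₁ cos φ₂ sin²(Δλ/2) = 0.1253 + (0.9369)(0.9336)(0.0110) = 0.13490.
Central angle c = 2·arcsin(√a) = 0.75217 rad.
Distance = R·c = 1737.4 × 0.7522 ≈ 1307 km.

1307 km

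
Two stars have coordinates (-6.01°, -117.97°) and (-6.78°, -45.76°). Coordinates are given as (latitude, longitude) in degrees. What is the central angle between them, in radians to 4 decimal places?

With latitudes φ₁ = -6.010°, φ₂ = -6.780° and longitude difference Δλ = 72.210°:
cos c = sin φ₁ sin φ₂ + cos φ₁ cos φ₂ cos Δλ = (-0.1047)(-0.1181) + (0.9945)(0.9930)(0.3055) = 0.31409,
so c = arccos(0.31409) = 1.25130 rad.
So the angular separation is 1.2513 rad.

1.2513 rad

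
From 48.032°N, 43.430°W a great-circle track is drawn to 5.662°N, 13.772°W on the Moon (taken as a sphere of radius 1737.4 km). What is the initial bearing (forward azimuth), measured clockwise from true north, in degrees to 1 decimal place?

Δλ = 29.658° = 0.5176 rad.
y = sin Δλ · cos φ₂ = (0.4948)(0.9951) = 0.4924
x = cos φ₁ sin φ₂ − sin φ₁ cos φ₂ cos Δλ = (0.6687)(0.0987) − (0.7435)(0.9951)(0.8690) = -0.5770
θ = atan2(y, x) = 139.52°, so the bearing is 139.5°.

139.5°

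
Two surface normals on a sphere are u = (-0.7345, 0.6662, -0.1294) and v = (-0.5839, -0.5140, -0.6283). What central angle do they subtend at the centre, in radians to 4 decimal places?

u·v = 0.1677; |u| = 1.0000, |v| = 0.9999.
cos θ = (u·v)/(|u||v|) = 0.1678, so θ = 1.4022 rad.

1.4022 rad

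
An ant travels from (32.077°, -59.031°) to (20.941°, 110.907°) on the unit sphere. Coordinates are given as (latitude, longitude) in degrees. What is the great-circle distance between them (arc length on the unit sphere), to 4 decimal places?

Let φ₁ = 0.5598 rad, φ₂ = 0.3655 rad, and Δλ = 2.9660 rad.
cos c = sin φ₁ sin φ₂ + cos φ₁ cos φ₂ cos Δλ = (0.5311)(0.3574) + (0.8473)(0.9339)(-0.9846) = -0.58939,
so c = arccos(-0.58939) = 2.20110 rad.
On the unit sphere the arc length equals the central angle: 2.2011.

2.2011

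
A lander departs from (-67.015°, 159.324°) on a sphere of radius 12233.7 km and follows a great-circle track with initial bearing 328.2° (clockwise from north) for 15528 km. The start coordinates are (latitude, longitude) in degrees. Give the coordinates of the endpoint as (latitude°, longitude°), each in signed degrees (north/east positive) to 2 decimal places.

Angular distance δ = d/R = 15528/12233.7 = 1.26928 rad; initial bearing θ = 5.7282 rad.
sin φ₂ = sin φ₁ cos δ + cos φ₁ sin δ cos θ = (-0.9206)(0.2970) + (0.3905)(0.9549)(0.8499) = 0.0435, so φ₂ = 2.49°.
Δλ = atan2(sin θ sin δ cos φ₁, cos δ − sin φ₁ sin φ₂) = atan2(-0.1965, 0.3370) = -30.242°.
λ₂ = 159.324° − 30.242° = 129.08°.

2.49°, 129.08°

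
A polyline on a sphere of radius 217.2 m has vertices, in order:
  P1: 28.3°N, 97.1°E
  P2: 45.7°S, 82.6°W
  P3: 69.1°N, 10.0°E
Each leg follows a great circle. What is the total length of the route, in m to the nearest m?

Leg P1→P2: central angle 2.8379 rad, distance 616.4 m.
Leg P2→P3: central angle 2.3184 rad, distance 503.6 m.
Total: 616.4 + 503.6 ≈ 1120 m.

1120 m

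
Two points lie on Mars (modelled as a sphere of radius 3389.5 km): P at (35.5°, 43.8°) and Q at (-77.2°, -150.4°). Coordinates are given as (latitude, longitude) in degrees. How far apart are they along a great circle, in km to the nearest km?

With latitudes φ₁ = 35.500°, φ₂ = -77.200° and longitude difference Δλ = 165.800°:
Haversine: a = sin²(Δφ/2) + cos φ₁ cos φ₂ sin²(Δλ/2) = 0.6930 + (0.8141)(0.2215)(0.9847) = 0.87056.
Central angle c = 2·arcsin(√a) = 2.40554 rad.
Distance = R·c = 3389.5 × 2.4055 ≈ 8154 km.

8154 km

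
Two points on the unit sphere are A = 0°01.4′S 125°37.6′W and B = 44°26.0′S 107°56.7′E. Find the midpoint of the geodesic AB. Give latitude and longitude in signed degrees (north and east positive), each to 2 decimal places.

The central angle between A and B is δ = 2.0084 rad.
With f = 0.5, the slerp weights are sin((1−f)δ)/sin δ = 0.9315 and sin(fδ)/sin δ = 0.9315.
Weighted sum of the unit vectors: (0.9315)·(-0.5825,-0.8128,-0.0004) + (0.9315)·(-0.2200,0.6793,-0.7001) = (-0.7475, -0.1244, -0.6525).
Converting back: φ = atan2(z, √(x²+y²)) = -40.73°, λ = atan2(y, x) = -170.56°.

-40.73°, -170.56°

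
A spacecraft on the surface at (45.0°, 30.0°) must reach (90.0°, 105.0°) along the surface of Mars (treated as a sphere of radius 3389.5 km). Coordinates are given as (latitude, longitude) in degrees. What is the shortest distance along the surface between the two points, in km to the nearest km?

2662 km

Let φ₁ = 0.7854 rad, φ₂ = 1.5708 rad, and Δλ = 1.3090 rad.
cos c = sin φ₁ sin φ₂ + cos φ₁ cos φ₂ cos Δλ = (0.7071)(1.0000) + (0.7071)(0.0000)(0.2588) = 0.70711,
so c = arccos(0.70711) = 0.78540 rad.
Distance = R·c = 3389.5 × 0.7854 ≈ 2662 km.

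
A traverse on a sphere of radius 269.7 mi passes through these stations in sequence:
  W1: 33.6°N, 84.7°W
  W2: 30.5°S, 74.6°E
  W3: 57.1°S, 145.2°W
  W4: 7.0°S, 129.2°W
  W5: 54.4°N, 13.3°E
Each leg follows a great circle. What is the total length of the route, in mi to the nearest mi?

1995 mi

Leg W1→W2: central angle 2.8312 rad, distance 763.6 mi.
Leg W2→W3: central angle 1.5042 rad, distance 405.7 mi.
Leg W3→W4: central angle 0.9013 rad, distance 243.1 mi.
Leg W4→W5: central angle 2.1621 rad, distance 583.1 mi.
Total: 763.6 + 405.7 + 243.1 + 583.1 ≈ 1995 mi.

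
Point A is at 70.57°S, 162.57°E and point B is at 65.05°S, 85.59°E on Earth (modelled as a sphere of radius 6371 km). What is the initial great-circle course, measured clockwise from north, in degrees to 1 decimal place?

Δλ = -76.980° = -1.3436 rad.
y = sin Δλ · cos φ₂ = (-0.9743)(0.4218) = -0.4110
x = cos φ₁ sin φ₂ − sin φ₁ cos φ₂ cos Δλ = (0.3327)(-0.9067) − (-0.9430)(0.4218)(0.2253) = -0.2120
θ = atan2(y, x) = -117.29°; adding 360° gives 242.7°.

242.7°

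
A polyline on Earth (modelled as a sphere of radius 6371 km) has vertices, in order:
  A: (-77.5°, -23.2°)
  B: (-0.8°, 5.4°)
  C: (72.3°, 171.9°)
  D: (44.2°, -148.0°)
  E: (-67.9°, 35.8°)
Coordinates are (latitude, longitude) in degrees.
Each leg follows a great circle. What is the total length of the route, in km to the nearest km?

Leg A→B: central angle 1.3657 rad, distance 8701.0 km.
Leg B→C: central angle 1.8848 rad, distance 12008.3 km.
Leg C→D: central angle 0.5901 rad, distance 3759.5 km.
Leg D→E: central angle 2.7265 rad, distance 17370.4 km.
Total: 8701.0 + 12008.3 + 3759.5 + 17370.4 ≈ 41839 km.

41839 km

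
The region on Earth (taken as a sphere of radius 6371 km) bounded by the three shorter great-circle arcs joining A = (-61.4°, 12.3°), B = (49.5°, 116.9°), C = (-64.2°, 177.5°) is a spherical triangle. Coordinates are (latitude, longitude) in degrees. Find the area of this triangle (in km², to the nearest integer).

85867113 km²

Side lengths (central angles): a = 2.1482, b = 0.9409, c = 2.4128 rad; semiperimeter s = 2.7510.
By l'Huilier's theorem, tan(E/4) = √[tan(s/2) tan((s−a)/2) tan((s−b)/2) tan((s−c)/2)], giving spherical excess E = 2.1155 rad.
Area = E·R² = 2.1155 × (6371)² ≈ 85867113 km².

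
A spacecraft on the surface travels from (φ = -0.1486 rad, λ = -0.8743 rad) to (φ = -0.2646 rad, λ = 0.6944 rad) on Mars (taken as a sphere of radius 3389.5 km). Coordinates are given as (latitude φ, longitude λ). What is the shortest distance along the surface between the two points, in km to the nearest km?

Let φ₁ = -0.1486 rad, φ₂ = -0.2646 rad, and Δλ = 1.5687 rad.
cos c = sin φ₁ sin φ₂ + cos φ₁ cos φ₂ cos Δλ = (-0.1481)(-0.2615) + (0.9890)(0.9652)(0.0021) = 0.04072,
so c = arccos(0.04072) = 1.53006 rad.
Distance = R·c = 3389.5 × 1.5301 ≈ 5186 km.

5186 km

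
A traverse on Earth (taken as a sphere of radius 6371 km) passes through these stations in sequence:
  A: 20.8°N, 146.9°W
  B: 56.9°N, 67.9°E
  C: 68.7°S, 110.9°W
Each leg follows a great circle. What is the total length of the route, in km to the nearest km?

Leg A→B: central angle 1.6928 rad, distance 10785.0 km.
Leg B→C: central angle 2.9354 rad, distance 18701.6 km.
Total: 10785.0 + 18701.6 ≈ 29487 km.

29487 km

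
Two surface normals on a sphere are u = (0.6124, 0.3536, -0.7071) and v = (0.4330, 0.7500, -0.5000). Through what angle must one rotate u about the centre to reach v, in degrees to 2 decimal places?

27.88°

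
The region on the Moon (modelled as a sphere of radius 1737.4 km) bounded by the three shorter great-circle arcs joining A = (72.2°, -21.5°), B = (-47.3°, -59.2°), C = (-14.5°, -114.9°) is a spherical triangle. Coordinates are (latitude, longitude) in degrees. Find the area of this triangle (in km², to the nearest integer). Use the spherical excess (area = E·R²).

Side lengths (central angles): a = 0.9836, b = 1.8296, c = 2.1361 rad; semiperimeter s = 2.4747.
By l'Huilier's theorem, tan(E/4) = √[tan(s/2) tan((s−a)/2) tan((s−b)/2) tan((s−c)/2)], giving spherical excess E = 1.4881 rad.
Area = E·R² = 1.4881 × (1737.4)² ≈ 4492027 km².

4492027 km²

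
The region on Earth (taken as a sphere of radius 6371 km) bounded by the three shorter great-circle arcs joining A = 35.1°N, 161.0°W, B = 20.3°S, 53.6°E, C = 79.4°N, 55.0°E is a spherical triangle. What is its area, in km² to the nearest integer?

Side lengths (central angles): a = 1.7401, b = 1.1114, c = 2.5519 rad; semiperimeter s = 2.7017.
By l'Huilier's theorem, tan(E/4) = √[tan(s/2) tan((s−a)/2) tan((s−b)/2) tan((s−c)/2)], giving spherical excess E = 1.5992 rad.
Area = E·R² = 1.5992 × (6371)² ≈ 64909523 km².

64909523 km²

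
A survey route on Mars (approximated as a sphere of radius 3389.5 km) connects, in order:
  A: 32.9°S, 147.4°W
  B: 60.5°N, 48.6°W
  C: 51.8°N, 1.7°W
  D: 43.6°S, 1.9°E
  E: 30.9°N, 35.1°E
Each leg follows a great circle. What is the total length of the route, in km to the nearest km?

Leg A→B: central angle 2.1365 rad, distance 7241.7 km.
Leg B→C: central angle 0.4689 rad, distance 1589.5 km.
Leg C→D: central angle 1.6659 rad, distance 5646.7 km.
Leg D→E: central angle 1.4042 rad, distance 4759.6 km.
Total: 7241.7 + 1589.5 + 5646.7 + 4759.6 ≈ 19237 km.

19237 km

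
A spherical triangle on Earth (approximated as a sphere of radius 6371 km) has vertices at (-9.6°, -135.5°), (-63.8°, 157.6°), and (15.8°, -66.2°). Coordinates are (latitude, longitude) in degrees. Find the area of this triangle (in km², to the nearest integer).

Side lengths (central angles): a = 2.1543, b = 1.2766, c = 1.2446 rad; semiperimeter s = 2.3378.
By l'Huilier's theorem, tan(E/4) = √[tan(s/2) tan((s−a)/2) tan((s−b)/2) tan((s−c)/2)], giving spherical excess E = 1.0844 rad.
Area = E·R² = 1.0844 × (6371)² ≈ 44016105 km².

44016105 km²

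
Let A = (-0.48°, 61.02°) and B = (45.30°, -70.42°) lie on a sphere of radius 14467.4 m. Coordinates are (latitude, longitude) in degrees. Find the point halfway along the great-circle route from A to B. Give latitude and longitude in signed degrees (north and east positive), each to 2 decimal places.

Central angle δ = 2.0618 rad. Interpolating on the sphere with fraction f = 0.5:
P = [sin((1−f)δ)·A + sin(fδ)·B] / sin δ = 0.9726·A + 0.9726·B in Cartesian coordinates,
giving P = (0.7005, 0.2062, 0.6832), i.e. latitude 43.09°, longitude 16.40°.

43.09°, 16.40°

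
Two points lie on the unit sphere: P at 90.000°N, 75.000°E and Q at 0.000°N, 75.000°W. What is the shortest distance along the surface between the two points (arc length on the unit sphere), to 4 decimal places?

1.5708

In radians: φ₁ = 1.5708, φ₂ = 0.0000, Δλ = -150.000° = -2.6180 rad.
cos c = sin φ₁ sin φ₂ + cos φ₁ cos φ₂ cos Δλ = (1.0000)(0.0000) + (0.0000)(1.0000)(-0.8660) = 0.00000,
so c = arccos(0.00000) = 1.57080 rad.
On the unit sphere the arc length equals the central angle: 1.5708.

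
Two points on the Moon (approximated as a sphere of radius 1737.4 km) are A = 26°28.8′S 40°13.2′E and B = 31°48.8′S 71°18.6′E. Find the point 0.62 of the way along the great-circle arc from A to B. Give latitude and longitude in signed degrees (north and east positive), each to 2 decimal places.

-30.66°, 59.12°

The central angle between A and B is δ = 0.4813 rad.
With f = 0.62, the slerp weights are sin((1−f)δ)/sin δ = 0.3929 and sin(fδ)/sin δ = 0.6351.
Weighted sum of the unit vectors: (0.3929)·(0.6835,0.5780,-0.4459) + (0.6351)·(0.2723,0.8050,-0.5272) = (0.4415, 0.7383, -0.5100).
Converting back: φ = atan2(z, √(x²+y²)) = -30.66°, λ = atan2(y, x) = 59.12°.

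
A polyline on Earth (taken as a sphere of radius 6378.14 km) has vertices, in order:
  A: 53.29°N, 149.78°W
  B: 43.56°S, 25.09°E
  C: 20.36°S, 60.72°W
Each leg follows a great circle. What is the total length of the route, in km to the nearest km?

Leg A→B: central angle 2.9618 rad, distance 18890.7 km.
Leg B→C: central angle 1.2772 rad, distance 8146.2 km.
Total: 18890.7 + 8146.2 ≈ 27037 km.

27037 km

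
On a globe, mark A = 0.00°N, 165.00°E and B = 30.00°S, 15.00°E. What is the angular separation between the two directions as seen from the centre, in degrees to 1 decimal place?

With latitudes φ₁ = 0.000°, φ₂ = -30.000° and longitude difference Δλ = -150.000°:
cos c = sin φ₁ sin φ₂ + cos φ₁ cos φ₂ cos Δλ = (0.0000)(-0.5000) + (1.0000)(0.8660)(-0.8660) = -0.75000,
so c = arccos(-0.75000) = 2.41886 rad.
So the angular separation is 138.6°.

138.6°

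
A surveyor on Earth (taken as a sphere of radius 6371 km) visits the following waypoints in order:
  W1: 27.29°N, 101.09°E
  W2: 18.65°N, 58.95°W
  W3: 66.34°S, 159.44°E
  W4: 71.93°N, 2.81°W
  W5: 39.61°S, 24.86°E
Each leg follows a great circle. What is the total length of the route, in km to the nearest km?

60182 km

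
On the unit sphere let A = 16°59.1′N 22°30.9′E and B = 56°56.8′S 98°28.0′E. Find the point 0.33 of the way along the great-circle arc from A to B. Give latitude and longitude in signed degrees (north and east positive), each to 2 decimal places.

-10.38°, 39.17°

Central angle δ = 1.6893 rad. Interpolating on the sphere with fraction f = 0.33:
P = [sin((1−f)δ)·A + sin(fδ)·B] / sin δ = 0.9116·A + 0.5328·B in Cartesian coordinates,
giving P = (0.7626, 0.6213, -0.1803), i.e. latitude -10.38°, longitude 39.17°.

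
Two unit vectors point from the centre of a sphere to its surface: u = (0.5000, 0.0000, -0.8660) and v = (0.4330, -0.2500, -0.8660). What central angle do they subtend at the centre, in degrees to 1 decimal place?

14.9°

u·v = 0.9665; |u| = 1.0000, |v| = 1.0000.
cos θ = (u·v)/(|u||v|) = 0.9665, so θ = 14.9°.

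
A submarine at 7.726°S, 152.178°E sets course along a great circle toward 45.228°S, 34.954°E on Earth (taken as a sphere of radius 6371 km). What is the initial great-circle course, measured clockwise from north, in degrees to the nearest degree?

Δλ = -117.224° = -2.0459 rad.
y = sin Δλ · cos φ₂ = (-0.8892)(0.7043) = -0.6263
x = cos φ₁ sin φ₂ − sin φ₁ cos φ₂ cos Δλ = (0.9909)(-0.7099) − (-0.1344)(0.7043)(-0.4575) = -0.7468
θ = atan2(y, x) = -140.02°; adding 360° gives 220°.

220°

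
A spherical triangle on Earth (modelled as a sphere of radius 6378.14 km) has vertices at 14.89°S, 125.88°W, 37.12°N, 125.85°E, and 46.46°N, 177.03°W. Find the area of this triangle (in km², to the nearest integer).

Side lengths (central angles): a = 0.7442, b = 1.3374, c = 1.9787 rad; semiperimeter s = 2.0301.
By l'Huilier's theorem, tan(E/4) = √[tan(s/2) tan((s−a)/2) tan((s−b)/2) tan((s−c)/2)], giving spherical excess E = 0.4217 rad.
Area = E·R² = 0.4217 × (6378.14)² ≈ 17154601 km².

17154601 km²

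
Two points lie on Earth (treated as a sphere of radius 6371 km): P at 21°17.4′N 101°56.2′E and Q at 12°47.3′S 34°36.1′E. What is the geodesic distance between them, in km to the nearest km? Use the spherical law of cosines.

8267 km

With latitudes φ₁ = 21.290°, φ₂ = -12.788° and longitude difference Δλ = -67.335°:
cos c = sin φ₁ sin φ₂ + cos φ₁ cos φ₂ cos Δλ = (0.3631)(-0.2213) + (0.9318)(0.9752)(0.3853) = 0.26977,
so c = arccos(0.26977) = 1.29764 rad.
Distance = R·c = 6371 × 1.2976 ≈ 8267 km.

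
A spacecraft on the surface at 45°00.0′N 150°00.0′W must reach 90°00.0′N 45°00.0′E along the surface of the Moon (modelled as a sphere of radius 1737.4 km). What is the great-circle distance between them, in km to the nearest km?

With latitudes φ₁ = 45.000°, φ₂ = 90.000° and longitude difference Δλ = -165.000°:
cos c = sin φ₁ sin φ₂ + cos φ₁ cos φ₂ cos Δλ = (0.7071)(1.0000) + (0.7071)(0.0000)(-0.9659) = 0.70711,
so c = arccos(0.70711) = 0.78540 rad.
Distance = R·c = 1737.4 × 0.7854 ≈ 1365 km.

1365 km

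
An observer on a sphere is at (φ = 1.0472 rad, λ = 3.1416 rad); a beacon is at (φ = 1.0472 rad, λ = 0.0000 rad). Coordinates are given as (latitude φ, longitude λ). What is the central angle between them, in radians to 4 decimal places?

Let φ₁ = 1.0472 rad, φ₂ = 1.0472 rad, and Δλ = 3.1416 rad.
cos c = sin φ₁ sin φ₂ + cos φ₁ cos φ₂ cos Δλ = (0.8660)(0.8660) + (0.5000)(0.5000)(-1.0000) = 0.50000,
so c = arccos(0.50000) = 1.04719 rad.
So the angular separation is 1.0472 rad.

1.0472 rad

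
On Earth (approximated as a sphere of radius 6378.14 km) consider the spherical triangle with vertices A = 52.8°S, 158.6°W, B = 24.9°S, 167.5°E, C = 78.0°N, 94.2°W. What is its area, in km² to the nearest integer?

46229710 km²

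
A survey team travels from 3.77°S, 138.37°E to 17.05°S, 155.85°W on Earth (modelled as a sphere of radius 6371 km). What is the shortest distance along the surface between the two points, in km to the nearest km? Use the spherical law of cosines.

Let φ₁ = -0.0658 rad, φ₂ = -0.2976 rad, and Δλ = 1.1481 rad.
cos c = sin φ₁ sin φ₂ + cos φ₁ cos φ₂ cos Δλ = (-0.0658)(-0.2932) + (0.9978)(0.9560)(0.4102) = 0.41064,
so c = arccos(0.41064) = 1.14764 rad.
Distance = R·c = 6371 × 1.1476 ≈ 7312 km.

7312 km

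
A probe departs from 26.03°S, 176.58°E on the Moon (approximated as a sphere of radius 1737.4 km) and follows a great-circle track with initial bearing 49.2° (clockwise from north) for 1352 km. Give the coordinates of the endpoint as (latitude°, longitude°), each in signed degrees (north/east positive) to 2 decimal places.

5.72°, -151.14°

Angular distance δ = d/R = 1352/1737.4 = 0.77817 rad; initial bearing θ = 0.8587 rad.
sin φ₂ = sin φ₁ cos δ + cos φ₁ sin δ cos θ = (-0.4388)(0.7122) + (0.8986)(0.7020)(0.6534) = 0.0996, so φ₂ = 5.72°.
Δλ = atan2(sin θ sin δ cos φ₁, cos δ − sin φ₁ sin φ₂) = atan2(0.4775, 0.7559) = 32.280°.
λ₂ = 176.580° + 32.280° = 208.86° → -151.14° after wrapping to (−180°, 180°].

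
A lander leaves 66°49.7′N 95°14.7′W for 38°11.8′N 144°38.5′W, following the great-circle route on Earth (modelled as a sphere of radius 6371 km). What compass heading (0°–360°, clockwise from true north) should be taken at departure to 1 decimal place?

Δλ = -49.397° = -0.8621 rad.
y = sin Δλ · cos φ₂ = (-0.7592)(0.7859) = -0.5967
x = cos φ₁ sin φ₂ − sin φ₁ cos φ₂ cos Δλ = (0.3935)(0.6184) − (0.9193)(0.7859)(0.6508) = -0.2269
θ = atan2(y, x) = -110.82°; adding 360° gives 249.2°.

249.2°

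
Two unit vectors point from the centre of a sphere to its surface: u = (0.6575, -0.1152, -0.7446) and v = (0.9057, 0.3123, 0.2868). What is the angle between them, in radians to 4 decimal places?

u·v = 0.3460; |u| = 1.0000, |v| = 1.0000.
cos θ = (u·v)/(|u||v|) = 0.3460, so θ = 1.2175 rad.

1.2175 rad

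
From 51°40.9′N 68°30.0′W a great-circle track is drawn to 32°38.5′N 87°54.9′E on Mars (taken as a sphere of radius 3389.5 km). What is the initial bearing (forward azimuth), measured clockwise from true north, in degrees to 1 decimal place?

With φ₁ = 0.9020, φ₂ = 0.5697, Δλ = 2.7300 rad, the forward-azimuth formula gives
θ = atan2( sin Δλ cos φ₂ , cos φ₁ sin φ₂ − sin φ₁ cos φ₂ cos Δλ ) = atan2(0.3369, 0.9399) = 19.72°.
So the initial bearing is 19.7°.

19.7°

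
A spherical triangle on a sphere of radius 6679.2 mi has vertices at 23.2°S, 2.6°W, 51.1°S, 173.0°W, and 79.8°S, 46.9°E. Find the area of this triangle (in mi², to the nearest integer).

10184916 mi²

Side lengths (central angles): a = 0.8222, b = 1.0548, c = 1.8364 rad; semiperimeter s = 1.8567.
By l'Huilier's theorem, tan(E/4) = √[tan(s/2) tan((s−a)/2) tan((s−b)/2) tan((s−c)/2)], giving spherical excess E = 0.2283 rad.
Area = E·R² = 0.2283 × (6679.2)² ≈ 10184916 mi².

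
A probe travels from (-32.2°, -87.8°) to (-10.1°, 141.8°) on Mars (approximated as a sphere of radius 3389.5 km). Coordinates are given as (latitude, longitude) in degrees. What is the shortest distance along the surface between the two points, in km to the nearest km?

With latitudes φ₁ = -32.200°, φ₂ = -10.100° and longitude difference Δλ = -130.400°:
cos c = sin φ₁ sin φ₂ + cos φ₁ cos φ₂ cos Δλ = (-0.5329)(-0.1754) + (0.8462)(0.9845)(-0.6481) = -0.44649,
so c = arccos(-0.44649) = 2.03363 rad.
Distance = R·c = 3389.5 × 2.0336 ≈ 6893 km.

6893 km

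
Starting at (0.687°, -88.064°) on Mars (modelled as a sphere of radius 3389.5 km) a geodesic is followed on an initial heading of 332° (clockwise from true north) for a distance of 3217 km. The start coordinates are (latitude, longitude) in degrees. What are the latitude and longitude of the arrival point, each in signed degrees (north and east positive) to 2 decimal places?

Angular distance δ = d/R = 3217/3389.5 = 0.94911 rad; initial bearing θ = 5.7945 rad.
sin φ₂ = sin φ₁ cos δ + cos φ₁ sin δ cos θ = (0.0120)(0.5824) + (0.9999)(0.8129)(0.8829) = 0.7247, so φ₂ = 46.44°.
Δλ = atan2(sin θ sin δ cos φ₁, cos δ − sin φ₁ sin φ₂) = atan2(-0.3816, 0.5737) = -33.629°.
λ₂ = -88.064° − 33.629° = -121.69°.

46.44°, -121.69°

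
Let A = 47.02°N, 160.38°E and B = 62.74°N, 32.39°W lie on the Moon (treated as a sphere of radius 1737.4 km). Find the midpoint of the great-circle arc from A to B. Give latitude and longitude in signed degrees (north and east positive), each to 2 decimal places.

Central angle δ = 1.2177 rad. Interpolating on the sphere with fraction f = 0.5:
P = [sin((1−f)δ)·A + sin(fδ)·B] / sin δ = 0.6095·A + 0.6095·B in Cartesian coordinates,
giving P = (-0.1557, -0.0100, 0.9878), i.e. latitude 81.03°, longitude -176.32°.

81.03°, -176.32°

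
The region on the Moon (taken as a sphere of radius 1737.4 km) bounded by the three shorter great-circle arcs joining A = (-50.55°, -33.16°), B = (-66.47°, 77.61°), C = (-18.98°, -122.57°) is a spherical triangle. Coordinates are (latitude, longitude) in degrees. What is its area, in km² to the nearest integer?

Side lengths (central angles): a = 1.6270, b = 1.3105, c = 0.9046 rad; semiperimeter s = 1.9210.
By l'Huilier's theorem, tan(E/4) = √[tan(s/2) tan((s−a)/2) tan((s−b)/2) tan((s−c)/2)], giving spherical excess E = 0.7619 rad.
Area = E·R² = 0.7619 × (1737.4)² ≈ 2299732 km².

2299732 km²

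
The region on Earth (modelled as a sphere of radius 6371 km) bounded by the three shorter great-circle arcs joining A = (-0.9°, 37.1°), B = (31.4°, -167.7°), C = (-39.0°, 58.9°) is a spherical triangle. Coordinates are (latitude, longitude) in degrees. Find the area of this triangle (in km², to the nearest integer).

93342497 km²

Side lengths (central angles): a = 2.4713, b = 0.7505, c = 2.4701 rad; semiperimeter s = 2.8460.
By l'Huilier's theorem, tan(E/4) = √[tan(s/2) tan((s−a)/2) tan((s−b)/2) tan((s−c)/2)], giving spherical excess E = 2.2997 rad.
Area = E·R² = 2.2997 × (6371)² ≈ 93342497 km².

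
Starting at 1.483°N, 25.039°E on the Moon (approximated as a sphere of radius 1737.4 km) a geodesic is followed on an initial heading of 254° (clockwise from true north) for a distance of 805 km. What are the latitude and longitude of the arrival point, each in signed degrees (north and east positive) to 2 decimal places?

-5.74°, -0.54°

Angular distance δ = d/R = 805/1737.4 = 0.46334 rad; initial bearing θ = 4.4331 rad.
sin φ₂ = sin φ₁ cos δ + cos φ₁ sin δ cos θ = (0.0259)(0.8946) + (0.9997)(0.4469)(-0.2756) = -0.1000, so φ₂ = -5.74°.
Δλ = atan2(sin θ sin δ cos φ₁, cos δ − sin φ₁ sin φ₂) = atan2(-0.4295, 0.8972) = -25.581°.
λ₂ = 25.039° − 25.581° = -0.54°.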